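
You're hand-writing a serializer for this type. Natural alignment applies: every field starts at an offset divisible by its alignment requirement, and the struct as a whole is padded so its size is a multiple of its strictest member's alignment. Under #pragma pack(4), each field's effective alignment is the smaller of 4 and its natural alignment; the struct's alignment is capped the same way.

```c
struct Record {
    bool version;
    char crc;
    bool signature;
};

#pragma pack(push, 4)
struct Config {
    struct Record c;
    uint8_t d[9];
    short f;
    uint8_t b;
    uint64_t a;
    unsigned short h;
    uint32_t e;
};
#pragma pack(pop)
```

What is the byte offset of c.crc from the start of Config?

Record: version at 0 (size 1, align 1) → ends 1; crc at 1 (size 1, align 1) → ends 2; signature at 2 (size 1, align 1) → ends 3; total 3 bytes, alignment 1
c at 0 (size 3, align 1) → ends 3
within Record: crc at 1
0 + 1 = 1

1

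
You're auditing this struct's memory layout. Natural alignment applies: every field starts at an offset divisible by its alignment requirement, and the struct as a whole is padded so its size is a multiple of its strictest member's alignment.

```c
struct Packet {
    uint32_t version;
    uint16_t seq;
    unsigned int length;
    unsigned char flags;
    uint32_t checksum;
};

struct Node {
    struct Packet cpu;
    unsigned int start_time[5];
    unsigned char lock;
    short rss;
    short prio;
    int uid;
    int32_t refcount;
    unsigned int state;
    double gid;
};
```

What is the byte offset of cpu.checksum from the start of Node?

16

Packet: 0..4  version  (4B, 4-aligned); 4..6  seq  (2B, 2-aligned); 6..8  -- padding (2B); 8..12  length  (4B, 4-aligned); 12..13  flags  (1B, 1-aligned); 13..16  -- padding (3B); 16..20  checksum  (4B, 4-aligned); sizeof = 20, alignof = 4
0..20  cpu  (20B, 4-aligned)
within Packet: checksum at 16
0 + 16 = 16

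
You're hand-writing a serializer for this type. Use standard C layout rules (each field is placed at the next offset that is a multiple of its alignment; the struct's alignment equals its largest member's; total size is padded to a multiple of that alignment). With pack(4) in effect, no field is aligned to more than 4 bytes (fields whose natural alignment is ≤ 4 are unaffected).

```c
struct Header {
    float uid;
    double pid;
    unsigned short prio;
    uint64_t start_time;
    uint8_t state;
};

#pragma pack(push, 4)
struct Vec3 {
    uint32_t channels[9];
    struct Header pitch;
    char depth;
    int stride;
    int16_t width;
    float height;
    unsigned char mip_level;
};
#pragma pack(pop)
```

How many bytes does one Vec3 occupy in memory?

Header: 0..4  uid  (4B, 4-aligned); 4..8  -- padding (4B); 8..16  pid  (8B, 8-aligned); 16..18  prio  (2B, 2-aligned); 18..24  -- padding (6B); 24..32  start_time  (8B, 8-aligned); 32..33  state  (1B, 1-aligned); 33..40  -- tail padding (7B); sizeof = 40, alignof = 8
0..36  channels  (36B, 4-aligned)
36..76  pitch  (40B, 4-aligned)
76..77  depth  (1B, 1-aligned)
77..80  -- padding (3B)
80..84  stride  (4B, 4-aligned)
84..86  width  (2B, 2-aligned)
86..88  -- padding (2B)
88..92  height  (4B, 4-aligned)
92..93  mip_level  (1B, 1-aligned)
93..96  -- tail padding (3B)
sizeof = 96, alignof = 4

96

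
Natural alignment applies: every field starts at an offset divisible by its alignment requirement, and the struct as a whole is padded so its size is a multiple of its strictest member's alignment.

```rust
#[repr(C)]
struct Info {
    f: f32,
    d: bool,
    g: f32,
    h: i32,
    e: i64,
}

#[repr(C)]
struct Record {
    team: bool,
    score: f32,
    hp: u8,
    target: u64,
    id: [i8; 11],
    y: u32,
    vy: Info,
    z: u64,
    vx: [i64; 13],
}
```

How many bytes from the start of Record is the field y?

Info: @0: f [4B, align 4] → 4; @4: d [1B, align 1] → 5; +3 pad (align 4); @8: g [4B, align 4] → 12; @12: h [4B, align 4] → 16; @16: e [8B, align 8] → 24; size 24, align 8
@0: team [1B, align 1] → 1
+3 pad (align 4)
@4: score [4B, align 4] → 8
@8: hp [1B, align 1] → 9
+7 pad (align 8)
@16: target [8B, align 8] → 24
@24: id [11B, align 1] → 35
+1 pad (align 4)
@36: y [4B, align 4] → 40

36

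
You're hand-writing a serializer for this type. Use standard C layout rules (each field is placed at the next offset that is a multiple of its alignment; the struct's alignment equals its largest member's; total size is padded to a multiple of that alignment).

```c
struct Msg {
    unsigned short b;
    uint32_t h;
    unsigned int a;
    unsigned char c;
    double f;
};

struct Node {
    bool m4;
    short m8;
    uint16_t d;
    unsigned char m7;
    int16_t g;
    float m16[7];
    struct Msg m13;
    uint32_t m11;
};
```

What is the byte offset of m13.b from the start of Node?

Msg: b at 0 (size 2, align 2) → ends 2; pad 2 to align 4 for h; h at 4 (size 4, align 4) → ends 8; a at 8 (size 4, align 4) → ends 12; c at 12 (size 1, align 1) → ends 13; pad 3 to align 8 for f; f at 16 (size 8, align 8) → ends 24; total 24 bytes, alignment 8
m4 at 0 (size 1, align 1) → ends 1
pad 1 to align 2 for m8
m8 at 2 (size 2, align 2) → ends 4
d at 4 (size 2, align 2) → ends 6
m7 at 6 (size 1, align 1) → ends 7
pad 1 to align 2 for g
g at 8 (size 2, align 2) → ends 10
pad 2 to align 4 for m16
m16 at 12 (size 28, align 4) → ends 40
m13 at 40 (size 24, align 8) → ends 64
within Msg: b at 0
40 + 0 = 40

40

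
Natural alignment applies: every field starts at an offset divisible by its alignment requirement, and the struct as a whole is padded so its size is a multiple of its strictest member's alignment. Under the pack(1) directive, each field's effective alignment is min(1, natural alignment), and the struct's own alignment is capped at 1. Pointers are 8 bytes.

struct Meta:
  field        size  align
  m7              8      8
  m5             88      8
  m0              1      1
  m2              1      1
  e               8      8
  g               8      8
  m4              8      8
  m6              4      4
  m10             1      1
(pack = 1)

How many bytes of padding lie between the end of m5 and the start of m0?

@0: m7 [8B, align 1] → 8
@8: m5 [88B, align 1] → 96
@96: m0 [1B, align 1] → 97

0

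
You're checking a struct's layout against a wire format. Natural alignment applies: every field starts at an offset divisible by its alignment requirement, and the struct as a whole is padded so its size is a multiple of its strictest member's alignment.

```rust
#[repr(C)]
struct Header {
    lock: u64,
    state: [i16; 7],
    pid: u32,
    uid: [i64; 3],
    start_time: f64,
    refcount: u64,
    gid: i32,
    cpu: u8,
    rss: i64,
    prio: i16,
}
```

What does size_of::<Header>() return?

96

0..8  lock  (8B, 8-aligned)
8..22  state  (14B, 2-aligned)
22..24  -- padding (2B)
24..28  pid  (4B, 4-aligned)
28..32  -- padding (4B)
32..56  uid  (24B, 8-aligned)
56..64  start_time  (8B, 8-aligned)
64..72  refcount  (8B, 8-aligned)
72..76  gid  (4B, 4-aligned)
76..77  cpu  (1B, 1-aligned)
77..80  -- padding (3B)
80..88  rss  (8B, 8-aligned)
88..90  prio  (2B, 2-aligned)
90..96  -- tail padding (6B)
sizeof = 96, alignof = 8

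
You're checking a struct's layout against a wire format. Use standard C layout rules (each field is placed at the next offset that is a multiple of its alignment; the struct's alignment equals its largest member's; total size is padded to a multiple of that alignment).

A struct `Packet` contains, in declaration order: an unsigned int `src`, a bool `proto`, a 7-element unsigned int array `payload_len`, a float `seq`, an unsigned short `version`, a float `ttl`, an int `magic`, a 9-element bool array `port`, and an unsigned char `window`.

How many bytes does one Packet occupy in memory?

@0: src [4B, align 4] → 4
@4: proto [1B, align 1] → 5
+3 pad (align 4)
@8: payload_len [28B, align 4] → 36
@36: seq [4B, align 4] → 40
@40: version [2B, align 2] → 42
+2 pad (align 4)
@44: ttl [4B, align 4] → 48
@48: magic [4B, align 4] → 52
@52: port [9B, align 1] → 61
@61: window [1B, align 1] → 62
+2 tail pad (align 4)
size 64, align 4

64 bytes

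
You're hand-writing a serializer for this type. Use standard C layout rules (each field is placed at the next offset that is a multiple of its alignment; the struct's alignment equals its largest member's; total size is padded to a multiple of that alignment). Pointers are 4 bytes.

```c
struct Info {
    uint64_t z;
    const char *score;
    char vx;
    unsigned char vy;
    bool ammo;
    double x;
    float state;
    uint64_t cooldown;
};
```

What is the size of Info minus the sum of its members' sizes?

0..8  z  (8B, 8-aligned)
8..12  score  (4B, 4-aligned)
12..13  vx  (1B, 1-aligned)
13..14  vy  (1B, 1-aligned)
14..15  ammo  (1B, 1-aligned)
15..16  -- padding (1B)
16..24  x  (8B, 8-aligned)
24..28  state  (4B, 4-aligned)
28..32  -- padding (4B)
32..40  cooldown  (8B, 8-aligned)
sizeof = 40, alignof = 8
data bytes 35, size 40 → padding 5

5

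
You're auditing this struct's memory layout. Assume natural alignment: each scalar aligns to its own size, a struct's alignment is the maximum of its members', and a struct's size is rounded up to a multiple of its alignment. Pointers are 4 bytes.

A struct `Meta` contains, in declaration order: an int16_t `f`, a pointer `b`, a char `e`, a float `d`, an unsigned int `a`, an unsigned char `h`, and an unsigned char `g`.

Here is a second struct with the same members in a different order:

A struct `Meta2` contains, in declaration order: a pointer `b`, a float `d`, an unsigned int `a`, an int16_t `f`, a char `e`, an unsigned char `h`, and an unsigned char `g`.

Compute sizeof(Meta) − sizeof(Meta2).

0..2  f  (2B, 2-aligned)
2..4  -- padding (2B)
4..8  b  (4B, 4-aligned)
8..9  e  (1B, 1-aligned)
9..12  -- padding (3B)
12..16  d  (4B, 4-aligned)
16..20  a  (4B, 4-aligned)
20..21  h  (1B, 1-aligned)
21..22  g  (1B, 1-aligned)
22..24  -- tail padding (2B)
sizeof = 24, alignof = 4
— Meta2 —
0..4  b  (4B, 4-aligned)
4..8  d  (4B, 4-aligned)
8..12  a  (4B, 4-aligned)
12..14  f  (2B, 2-aligned)
14..15  e  (1B, 1-aligned)
15..16  h  (1B, 1-aligned)
16..17  g  (1B, 1-aligned)
17..20  -- tail padding (3B)
sizeof = 20, alignof = 4
24 − 20 = 4

4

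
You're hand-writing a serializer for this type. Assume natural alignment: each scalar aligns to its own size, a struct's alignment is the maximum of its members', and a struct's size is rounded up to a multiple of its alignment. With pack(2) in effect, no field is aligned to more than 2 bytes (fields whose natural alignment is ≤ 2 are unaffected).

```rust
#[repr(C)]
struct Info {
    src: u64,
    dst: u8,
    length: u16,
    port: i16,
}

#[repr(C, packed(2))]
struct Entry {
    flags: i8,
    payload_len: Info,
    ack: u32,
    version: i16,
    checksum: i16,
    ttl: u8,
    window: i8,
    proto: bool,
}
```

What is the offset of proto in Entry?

Info: 0..8  src  (8B, 8-aligned); 8..9  dst  (1B, 1-aligned); 9..10  -- padding (1B); 10..12  length  (2B, 2-aligned); 12..14  port  (2B, 2-aligned); 14..16  -- tail padding (2B); sizeof = 16, alignof = 8
0..1  flags  (1B, 1-aligned)
1..2  -- padding (1B)
2..18  payload_len  (16B, 2-aligned)
18..22  ack  (4B, 2-aligned)
22..24  version  (2B, 2-aligned)
24..26  checksum  (2B, 2-aligned)
26..27  ttl  (1B, 1-aligned)
27..28  window  (1B, 1-aligned)
28..29  proto  (1B, 1-aligned)

28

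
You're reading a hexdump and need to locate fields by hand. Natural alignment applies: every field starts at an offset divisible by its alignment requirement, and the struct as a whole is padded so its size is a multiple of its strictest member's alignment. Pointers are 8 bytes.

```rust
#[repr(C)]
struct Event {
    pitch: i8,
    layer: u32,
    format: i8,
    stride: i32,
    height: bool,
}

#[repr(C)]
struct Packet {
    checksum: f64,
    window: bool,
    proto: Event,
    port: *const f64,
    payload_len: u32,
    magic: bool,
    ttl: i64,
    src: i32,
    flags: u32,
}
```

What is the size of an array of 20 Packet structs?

Event: 0..1  pitch  (1B, 1-aligned); 1..4  -- padding (3B); 4..8  layer  (4B, 4-aligned); 8..9  format  (1B, 1-aligned); 9..12  -- padding (3B); 12..16  stride  (4B, 4-aligned); 16..17  height  (1B, 1-aligned); 17..20  -- tail padding (3B); sizeof = 20, alignof = 4
0..8  checksum  (8B, 8-aligned)
8..9  window  (1B, 1-aligned)
9..12  -- padding (3B)
12..32  proto  (20B, 4-aligned)
32..40  port  (8B, 8-aligned)
40..44  payload_len  (4B, 4-aligned)
44..45  magic  (1B, 1-aligned)
45..48  -- padding (3B)
48..56  ttl  (8B, 8-aligned)
56..60  src  (4B, 4-aligned)
60..64  flags  (4B, 4-aligned)
sizeof = 64, alignof = 8
array of 20: 20 × 64 = 1280

1280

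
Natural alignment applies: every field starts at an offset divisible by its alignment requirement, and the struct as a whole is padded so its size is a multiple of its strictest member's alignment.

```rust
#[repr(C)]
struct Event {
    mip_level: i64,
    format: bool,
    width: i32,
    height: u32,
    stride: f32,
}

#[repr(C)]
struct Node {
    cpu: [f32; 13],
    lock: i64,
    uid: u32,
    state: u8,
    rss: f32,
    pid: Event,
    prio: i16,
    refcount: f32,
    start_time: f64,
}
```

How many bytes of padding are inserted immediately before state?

0

Event: 0..8  mip_level  (8B, 8-aligned); 8..9  format  (1B, 1-aligned); 9..12  -- padding (3B); 12..16  width  (4B, 4-aligned); 16..20  height  (4B, 4-aligned); 20..24  stride  (4B, 4-aligned); sizeof = 24, alignof = 8
0..52  cpu  (52B, 4-aligned)
52..56  -- padding (4B)
56..64  lock  (8B, 8-aligned)
64..68  uid  (4B, 4-aligned)
68..69  state  (1B, 1-aligned)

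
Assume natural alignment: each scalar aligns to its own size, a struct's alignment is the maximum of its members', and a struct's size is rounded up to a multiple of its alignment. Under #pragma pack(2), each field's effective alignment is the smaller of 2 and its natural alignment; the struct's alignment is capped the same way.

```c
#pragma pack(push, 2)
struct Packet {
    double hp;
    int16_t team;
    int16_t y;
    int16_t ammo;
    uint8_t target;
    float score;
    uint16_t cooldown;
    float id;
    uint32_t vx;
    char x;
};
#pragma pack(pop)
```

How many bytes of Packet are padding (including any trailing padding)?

0..8  hp  (8B, 2-aligned)
8..10  team  (2B, 2-aligned)
10..12  y  (2B, 2-aligned)
12..14  ammo  (2B, 2-aligned)
14..15  target  (1B, 1-aligned)
15..16  -- padding (1B)
16..20  score  (4B, 2-aligned)
20..22  cooldown  (2B, 2-aligned)
22..26  id  (4B, 2-aligned)
26..30  vx  (4B, 2-aligned)
30..31  x  (1B, 1-aligned)
31..32  -- tail padding (1B)
sizeof = 32, alignof = 2
data bytes 30, size 32 → padding 2

2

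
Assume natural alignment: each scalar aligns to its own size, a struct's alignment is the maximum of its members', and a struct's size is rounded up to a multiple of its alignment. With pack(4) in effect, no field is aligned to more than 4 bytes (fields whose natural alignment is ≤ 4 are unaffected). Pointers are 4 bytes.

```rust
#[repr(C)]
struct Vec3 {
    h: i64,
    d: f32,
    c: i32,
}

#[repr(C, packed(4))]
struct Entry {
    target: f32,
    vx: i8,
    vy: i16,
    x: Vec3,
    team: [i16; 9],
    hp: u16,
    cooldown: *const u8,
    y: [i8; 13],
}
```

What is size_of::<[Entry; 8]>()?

Vec3: h at 0 (size 8, align 8) → ends 8; d at 8 (size 4, align 4) → ends 12; c at 12 (size 4, align 4) → ends 16; total 16 bytes, alignment 8
target at 0 (size 4, align 4) → ends 4
vx at 4 (size 1, align 1) → ends 5
pad 1 to align 2 for vy
vy at 6 (size 2, align 2) → ends 8
x at 8 (size 16, align 4) → ends 24
team at 24 (size 18, align 2) → ends 42
hp at 42 (size 2, align 2) → ends 44
cooldown at 44 (size 4, align 4) → ends 48
y at 48 (size 13, align 1) → ends 61
tail pad 3 to reach multiple of 4
total 64 bytes, alignment 4
array of 8: 8 × 64 = 512

512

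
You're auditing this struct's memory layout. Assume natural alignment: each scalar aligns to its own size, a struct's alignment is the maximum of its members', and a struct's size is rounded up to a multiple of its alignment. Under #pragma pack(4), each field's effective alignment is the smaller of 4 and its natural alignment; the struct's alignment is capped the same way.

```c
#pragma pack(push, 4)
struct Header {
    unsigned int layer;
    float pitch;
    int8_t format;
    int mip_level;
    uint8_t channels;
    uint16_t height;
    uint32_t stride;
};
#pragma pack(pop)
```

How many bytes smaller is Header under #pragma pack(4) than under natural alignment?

0

natural layout:
  0..4  layer  (4B, 4-aligned)
  4..8  pitch  (4B, 4-aligned)
  8..9  format  (1B, 1-aligned)
  9..12  -- padding (3B)
  12..16  mip_level  (4B, 4-aligned)
  16..17  channels  (1B, 1-aligned)
  17..18  -- padding (1B)
  18..20  height  (2B, 2-aligned)
  20..24  stride  (4B, 4-aligned)
  sizeof = 24, alignof = 4
packed(4) layout:
  0..4  layer  (4B, 4-aligned)
  4..8  pitch  (4B, 4-aligned)
  8..9  format  (1B, 1-aligned)
  9..12  -- padding (3B)
  12..16  mip_level  (4B, 4-aligned)
  16..17  channels  (1B, 1-aligned)
  17..18  -- padding (1B)
  18..20  height  (2B, 2-aligned)
  20..24  stride  (4B, 4-aligned)
  sizeof = 24, alignof = 4
24 − 24 = 0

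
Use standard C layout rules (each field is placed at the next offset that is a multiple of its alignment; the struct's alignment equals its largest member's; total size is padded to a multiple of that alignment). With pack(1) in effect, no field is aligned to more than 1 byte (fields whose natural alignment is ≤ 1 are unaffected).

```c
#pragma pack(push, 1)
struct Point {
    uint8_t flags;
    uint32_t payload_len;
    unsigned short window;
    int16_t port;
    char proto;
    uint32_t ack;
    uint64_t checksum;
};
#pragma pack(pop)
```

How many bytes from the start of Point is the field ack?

10

0..1  flags  (1B, 1-aligned)
1..5  payload_len  (4B, 1-aligned)
5..7  window  (2B, 1-aligned)
7..9  port  (2B, 1-aligned)
9..10  proto  (1B, 1-aligned)
10..14  ack  (4B, 1-aligned)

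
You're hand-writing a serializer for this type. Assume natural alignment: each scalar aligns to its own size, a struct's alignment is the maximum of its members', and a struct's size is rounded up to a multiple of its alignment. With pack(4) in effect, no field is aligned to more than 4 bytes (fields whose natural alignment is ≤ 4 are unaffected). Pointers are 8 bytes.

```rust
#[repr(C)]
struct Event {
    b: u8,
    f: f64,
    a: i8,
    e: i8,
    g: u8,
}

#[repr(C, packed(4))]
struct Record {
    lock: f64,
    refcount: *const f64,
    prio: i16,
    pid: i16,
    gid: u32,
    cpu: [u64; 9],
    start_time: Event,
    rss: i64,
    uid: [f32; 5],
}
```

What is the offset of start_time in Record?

Event: b at 0 (size 1, align 1) → ends 1; pad 7 to align 8 for f; f at 8 (size 8, align 8) → ends 16; a at 16 (size 1, align 1) → ends 17; e at 17 (size 1, align 1) → ends 18; g at 18 (size 1, align 1) → ends 19; tail pad 5 to reach multiple of 8; total 24 bytes, alignment 8
lock at 0 (size 8, align 4) → ends 8
refcount at 8 (size 8, align 4) → ends 16
prio at 16 (size 2, align 2) → ends 18
pid at 18 (size 2, align 2) → ends 20
gid at 20 (size 4, align 4) → ends 24
cpu at 24 (size 72, align 4) → ends 96
start_time at 96 (size 24, align 4) → ends 120

96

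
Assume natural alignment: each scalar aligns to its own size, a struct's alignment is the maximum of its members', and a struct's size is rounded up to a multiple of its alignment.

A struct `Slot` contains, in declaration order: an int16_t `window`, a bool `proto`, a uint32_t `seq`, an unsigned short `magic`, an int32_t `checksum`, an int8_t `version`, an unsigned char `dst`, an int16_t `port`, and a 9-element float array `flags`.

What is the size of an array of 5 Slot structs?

280

@0: window [2B, align 2] → 2
@2: proto [1B, align 1] → 3
+1 pad (align 4)
@4: seq [4B, align 4] → 8
@8: magic [2B, align 2] → 10
+2 pad (align 4)
@12: checksum [4B, align 4] → 16
@16: version [1B, align 1] → 17
@17: dst [1B, align 1] → 18
@18: port [2B, align 2] → 20
@20: flags [36B, align 4] → 56
size 56, align 4
array of 5: 5 × 56 = 280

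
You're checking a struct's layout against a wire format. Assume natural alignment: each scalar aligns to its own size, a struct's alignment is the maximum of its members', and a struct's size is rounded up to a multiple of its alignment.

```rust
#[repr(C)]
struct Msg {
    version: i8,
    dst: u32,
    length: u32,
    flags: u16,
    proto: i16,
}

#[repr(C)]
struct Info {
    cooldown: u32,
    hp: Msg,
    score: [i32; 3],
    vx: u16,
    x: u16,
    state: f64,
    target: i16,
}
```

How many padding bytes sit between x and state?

4

Msg: version at 0 (size 1, align 1) → ends 1; pad 3 to align 4 for dst; dst at 4 (size 4, align 4) → ends 8; length at 8 (size 4, align 4) → ends 12; flags at 12 (size 2, align 2) → ends 14; proto at 14 (size 2, align 2) → ends 16; total 16 bytes, alignment 4
cooldown at 0 (size 4, align 4) → ends 4
hp at 4 (size 16, align 4) → ends 20
score at 20 (size 12, align 4) → ends 32
vx at 32 (size 2, align 2) → ends 34
x at 34 (size 2, align 2) → ends 36
pad 4 to align 8 for state
state at 40 (size 8, align 8) → ends 48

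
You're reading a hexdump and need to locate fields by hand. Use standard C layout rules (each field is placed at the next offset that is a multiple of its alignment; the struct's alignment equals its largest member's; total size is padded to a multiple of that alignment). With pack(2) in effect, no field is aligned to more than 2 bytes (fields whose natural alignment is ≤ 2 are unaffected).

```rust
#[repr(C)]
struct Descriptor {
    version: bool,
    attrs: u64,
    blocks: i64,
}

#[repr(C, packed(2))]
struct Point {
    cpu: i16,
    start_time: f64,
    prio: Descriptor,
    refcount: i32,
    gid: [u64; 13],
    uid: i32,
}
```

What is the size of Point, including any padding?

146 bytes

Descriptor: 0..1  version  (1B, 1-aligned); 1..8  -- padding (7B); 8..16  attrs  (8B, 8-aligned); 16..24  blocks  (8B, 8-aligned); sizeof = 24, alignof = 8
0..2  cpu  (2B, 2-aligned)
2..10  start_time  (8B, 2-aligned)
10..34  prio  (24B, 2-aligned)
34..38  refcount  (4B, 2-aligned)
38..142  gid  (104B, 2-aligned)
142..146  uid  (4B, 2-aligned)
sizeof = 146, alignof = 2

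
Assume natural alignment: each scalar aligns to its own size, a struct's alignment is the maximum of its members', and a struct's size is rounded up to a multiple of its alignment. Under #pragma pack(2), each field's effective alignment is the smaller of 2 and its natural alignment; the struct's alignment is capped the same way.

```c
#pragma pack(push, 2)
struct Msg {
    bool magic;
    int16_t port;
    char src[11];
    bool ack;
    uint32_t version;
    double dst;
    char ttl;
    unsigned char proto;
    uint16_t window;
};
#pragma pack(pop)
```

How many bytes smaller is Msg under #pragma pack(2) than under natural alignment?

8

natural layout:
  magic at 0 (size 1, align 1) → ends 1
  pad 1 to align 2 for port
  port at 2 (size 2, align 2) → ends 4
  src at 4 (size 11, align 1) → ends 15
  ack at 15 (size 1, align 1) → ends 16
  version at 16 (size 4, align 4) → ends 20
  pad 4 to align 8 for dst
  dst at 24 (size 8, align 8) → ends 32
  ttl at 32 (size 1, align 1) → ends 33
  proto at 33 (size 1, align 1) → ends 34
  window at 34 (size 2, align 2) → ends 36
  tail pad 4 to reach multiple of 8
  total 40 bytes, alignment 8
packed(2) layout:
  magic at 0 (size 1, align 1) → ends 1
  pad 1 to align 2 for port
  port at 2 (size 2, align 2) → ends 4
  src at 4 (size 11, align 1) → ends 15
  ack at 15 (size 1, align 1) → ends 16
  version at 16 (size 4, align 2) → ends 20
  dst at 20 (size 8, align 2) → ends 28
  ttl at 28 (size 1, align 1) → ends 29
  proto at 29 (size 1, align 1) → ends 30
  window at 30 (size 2, align 2) → ends 32
  total 32 bytes, alignment 2
40 − 32 = 8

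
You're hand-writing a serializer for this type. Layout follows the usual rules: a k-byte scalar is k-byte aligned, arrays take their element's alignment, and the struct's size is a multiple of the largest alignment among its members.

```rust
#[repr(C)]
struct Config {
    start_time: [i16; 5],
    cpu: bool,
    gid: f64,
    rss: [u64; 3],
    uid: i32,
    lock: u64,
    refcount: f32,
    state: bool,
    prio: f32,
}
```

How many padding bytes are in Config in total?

0..10  start_time  (10B, 2-aligned)
10..11  cpu  (1B, 1-aligned)
11..16  -- padding (5B)
16..24  gid  (8B, 8-aligned)
24..48  rss  (24B, 8-aligned)
48..52  uid  (4B, 4-aligned)
52..56  -- padding (4B)
56..64  lock  (8B, 8-aligned)
64..68  refcount  (4B, 4-aligned)
68..69  state  (1B, 1-aligned)
69..72  -- padding (3B)
72..76  prio  (4B, 4-aligned)
76..80  -- tail padding (4B)
sizeof = 80, alignof = 8
data bytes 64, size 80 → padding 16

16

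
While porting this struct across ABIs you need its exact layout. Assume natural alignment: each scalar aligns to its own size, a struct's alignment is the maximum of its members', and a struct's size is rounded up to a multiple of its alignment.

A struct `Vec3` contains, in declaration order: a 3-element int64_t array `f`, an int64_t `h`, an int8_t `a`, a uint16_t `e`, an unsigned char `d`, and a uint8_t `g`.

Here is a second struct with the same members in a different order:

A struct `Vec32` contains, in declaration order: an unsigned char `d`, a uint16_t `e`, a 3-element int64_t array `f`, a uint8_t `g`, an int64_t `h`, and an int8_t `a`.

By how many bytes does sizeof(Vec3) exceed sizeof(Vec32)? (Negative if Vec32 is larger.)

-16

@0: f [24B, align 8] → 24
@24: h [8B, align 8] → 32
@32: a [1B, align 1] → 33
+1 pad (align 2)
@34: e [2B, align 2] → 36
@36: d [1B, align 1] → 37
@37: g [1B, align 1] → 38
+2 tail pad (align 8)
size 40, align 8
— Vec32 —
@0: d [1B, align 1] → 1
+1 pad (align 2)
@2: e [2B, align 2] → 4
+4 pad (align 8)
@8: f [24B, align 8] → 32
@32: g [1B, align 1] → 33
+7 pad (align 8)
@40: h [8B, align 8] → 48
@48: a [1B, align 1] → 49
+7 tail pad (align 8)
size 56, align 8
40 − 56 = -16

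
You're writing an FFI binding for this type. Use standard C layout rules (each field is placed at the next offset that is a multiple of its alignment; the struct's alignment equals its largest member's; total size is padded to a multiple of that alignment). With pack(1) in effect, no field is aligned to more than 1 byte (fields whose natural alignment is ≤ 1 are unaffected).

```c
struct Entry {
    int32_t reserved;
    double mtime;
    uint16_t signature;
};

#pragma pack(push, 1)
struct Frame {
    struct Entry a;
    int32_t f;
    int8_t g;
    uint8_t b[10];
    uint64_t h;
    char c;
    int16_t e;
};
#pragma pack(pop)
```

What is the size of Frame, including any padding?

Entry: @0: reserved [4B, align 4] → 4; +4 pad (align 8); @8: mtime [8B, align 8] → 16; @16: signature [2B, align 2] → 18; +6 tail pad (align 8); size 24, align 8
@0: a [24B, align 1] → 24
@24: f [4B, align 1] → 28
@28: g [1B, align 1] → 29
@29: b [10B, align 1] → 39
@39: h [8B, align 1] → 47
@47: c [1B, align 1] → 48
@48: e [2B, align 1] → 50
size 50, align 1

50 bytes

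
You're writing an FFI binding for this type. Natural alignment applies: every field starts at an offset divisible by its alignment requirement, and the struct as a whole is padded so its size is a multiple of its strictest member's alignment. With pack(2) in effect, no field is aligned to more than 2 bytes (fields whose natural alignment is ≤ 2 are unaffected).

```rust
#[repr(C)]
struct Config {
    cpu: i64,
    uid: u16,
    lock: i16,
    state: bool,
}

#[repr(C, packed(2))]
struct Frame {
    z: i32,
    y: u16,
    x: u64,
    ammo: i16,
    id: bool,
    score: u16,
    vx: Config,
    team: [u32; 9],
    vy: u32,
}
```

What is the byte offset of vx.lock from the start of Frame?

30

Config: cpu at 0 (size 8, align 8) → ends 8; uid at 8 (size 2, align 2) → ends 10; lock at 10 (size 2, align 2) → ends 12; state at 12 (size 1, align 1) → ends 13; tail pad 3 to reach multiple of 8; total 16 bytes, alignment 8
z at 0 (size 4, align 2) → ends 4
y at 4 (size 2, align 2) → ends 6
x at 6 (size 8, align 2) → ends 14
ammo at 14 (size 2, align 2) → ends 16
id at 16 (size 1, align 1) → ends 17
pad 1 to align 2 for score
score at 18 (size 2, align 2) → ends 20
vx at 20 (size 16, align 2) → ends 36
within Config: lock at 10
20 + 10 = 30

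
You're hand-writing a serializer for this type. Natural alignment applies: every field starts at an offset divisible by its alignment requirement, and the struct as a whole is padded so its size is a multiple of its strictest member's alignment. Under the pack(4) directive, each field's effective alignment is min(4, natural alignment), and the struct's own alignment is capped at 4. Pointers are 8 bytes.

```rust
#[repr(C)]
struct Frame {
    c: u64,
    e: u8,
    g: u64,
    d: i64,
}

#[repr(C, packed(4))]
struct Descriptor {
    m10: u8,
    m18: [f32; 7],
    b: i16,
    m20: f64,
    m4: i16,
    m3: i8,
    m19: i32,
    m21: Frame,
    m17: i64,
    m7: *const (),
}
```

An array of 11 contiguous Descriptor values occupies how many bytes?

1100

Frame: c at 0 (size 8, align 8) → ends 8; e at 8 (size 1, align 1) → ends 9; pad 7 to align 8 for g; g at 16 (size 8, align 8) → ends 24; d at 24 (size 8, align 8) → ends 32; total 32 bytes, alignment 8
m10 at 0 (size 1, align 1) → ends 1
pad 3 to align 4 for m18
m18 at 4 (size 28, align 4) → ends 32
b at 32 (size 2, align 2) → ends 34
pad 2 to align 4 for m20
m20 at 36 (size 8, align 4) → ends 44
m4 at 44 (size 2, align 2) → ends 46
m3 at 46 (size 1, align 1) → ends 47
pad 1 to align 4 for m19
m19 at 48 (size 4, align 4) → ends 52
m21 at 52 (size 32, align 4) → ends 84
m17 at 84 (size 8, align 4) → ends 92
m7 at 92 (size 8, align 4) → ends 100
total 100 bytes, alignment 4
array of 11: 11 × 100 = 1100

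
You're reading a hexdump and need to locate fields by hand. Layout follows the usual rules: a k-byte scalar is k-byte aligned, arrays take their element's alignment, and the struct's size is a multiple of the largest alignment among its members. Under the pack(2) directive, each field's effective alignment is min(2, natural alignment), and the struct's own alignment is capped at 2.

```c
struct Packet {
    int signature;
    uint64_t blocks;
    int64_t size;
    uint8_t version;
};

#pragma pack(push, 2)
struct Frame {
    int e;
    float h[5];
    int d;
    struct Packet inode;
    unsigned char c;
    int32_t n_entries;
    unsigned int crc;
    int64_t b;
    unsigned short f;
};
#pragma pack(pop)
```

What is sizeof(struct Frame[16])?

Packet: 0..4  signature  (4B, 4-aligned); 4..8  -- padding (4B); 8..16  blocks  (8B, 8-aligned); 16..24  size  (8B, 8-aligned); 24..25  version  (1B, 1-aligned); 25..32  -- tail padding (7B); sizeof = 32, alignof = 8
0..4  e  (4B, 2-aligned)
4..24  h  (20B, 2-aligned)
24..28  d  (4B, 2-aligned)
28..60  inode  (32B, 2-aligned)
60..61  c  (1B, 1-aligned)
61..62  -- padding (1B)
62..66  n_entries  (4B, 2-aligned)
66..70  crc  (4B, 2-aligned)
70..78  b  (8B, 2-aligned)
78..80  f  (2B, 2-aligned)
sizeof = 80, alignof = 2
array of 16: 16 × 80 = 1280

1280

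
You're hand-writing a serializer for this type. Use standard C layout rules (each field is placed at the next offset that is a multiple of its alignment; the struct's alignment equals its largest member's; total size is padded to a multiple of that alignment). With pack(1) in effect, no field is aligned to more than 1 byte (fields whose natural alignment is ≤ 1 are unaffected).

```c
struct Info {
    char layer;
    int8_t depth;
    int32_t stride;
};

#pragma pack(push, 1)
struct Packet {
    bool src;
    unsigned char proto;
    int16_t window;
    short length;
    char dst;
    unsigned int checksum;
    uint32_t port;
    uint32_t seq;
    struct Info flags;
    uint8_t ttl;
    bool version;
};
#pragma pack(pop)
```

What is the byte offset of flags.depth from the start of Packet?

Info: layer at 0 (size 1, align 1) → ends 1; depth at 1 (size 1, align 1) → ends 2; pad 2 to align 4 for stride; stride at 4 (size 4, align 4) → ends 8; total 8 bytes, alignment 4
src at 0 (size 1, align 1) → ends 1
proto at 1 (size 1, align 1) → ends 2
window at 2 (size 2, align 1) → ends 4
length at 4 (size 2, align 1) → ends 6
dst at 6 (size 1, align 1) → ends 7
checksum at 7 (size 4, align 1) → ends 11
port at 11 (size 4, align 1) → ends 15
seq at 15 (size 4, align 1) → ends 19
flags at 19 (size 8, align 1) → ends 27
within Info: depth at 1
19 + 1 = 20

20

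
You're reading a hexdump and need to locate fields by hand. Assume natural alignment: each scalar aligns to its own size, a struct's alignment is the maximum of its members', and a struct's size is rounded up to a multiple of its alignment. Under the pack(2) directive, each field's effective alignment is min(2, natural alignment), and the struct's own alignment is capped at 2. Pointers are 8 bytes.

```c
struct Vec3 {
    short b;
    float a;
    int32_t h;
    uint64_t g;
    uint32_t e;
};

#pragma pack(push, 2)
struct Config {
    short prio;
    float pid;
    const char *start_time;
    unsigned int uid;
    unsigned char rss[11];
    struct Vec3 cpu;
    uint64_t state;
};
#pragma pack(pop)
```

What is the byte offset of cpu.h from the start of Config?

38

Vec3: @0: b [2B, align 2] → 2; +2 pad (align 4); @4: a [4B, align 4] → 8; @8: h [4B, align 4] → 12; +4 pad (align 8); @16: g [8B, align 8] → 24; @24: e [4B, align 4] → 28; +4 tail pad (align 8); size 32, align 8
@0: prio [2B, align 2] → 2
@2: pid [4B, align 2] → 6
@6: start_time [8B, align 2] → 14
@14: uid [4B, align 2] → 18
@18: rss [11B, align 1] → 29
+1 pad (align 2)
@30: cpu [32B, align 2] → 62
within Vec3: h at 8
30 + 8 = 38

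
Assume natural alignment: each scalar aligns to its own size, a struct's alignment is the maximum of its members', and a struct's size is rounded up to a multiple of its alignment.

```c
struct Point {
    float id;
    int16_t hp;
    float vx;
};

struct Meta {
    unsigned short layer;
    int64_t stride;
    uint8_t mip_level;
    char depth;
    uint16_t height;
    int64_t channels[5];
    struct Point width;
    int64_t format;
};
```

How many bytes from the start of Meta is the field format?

80

Point: @0: id [4B, align 4] → 4; @4: hp [2B, align 2] → 6; +2 pad (align 4); @8: vx [4B, align 4] → 12; size 12, align 4
@0: layer [2B, align 2] → 2
+6 pad (align 8)
@8: stride [8B, align 8] → 16
@16: mip_level [1B, align 1] → 17
@17: depth [1B, align 1] → 18
@18: height [2B, align 2] → 20
+4 pad (align 8)
@24: channels [40B, align 8] → 64
@64: width [12B, align 4] → 76
+4 pad (align 8)
@80: format [8B, align 8] → 88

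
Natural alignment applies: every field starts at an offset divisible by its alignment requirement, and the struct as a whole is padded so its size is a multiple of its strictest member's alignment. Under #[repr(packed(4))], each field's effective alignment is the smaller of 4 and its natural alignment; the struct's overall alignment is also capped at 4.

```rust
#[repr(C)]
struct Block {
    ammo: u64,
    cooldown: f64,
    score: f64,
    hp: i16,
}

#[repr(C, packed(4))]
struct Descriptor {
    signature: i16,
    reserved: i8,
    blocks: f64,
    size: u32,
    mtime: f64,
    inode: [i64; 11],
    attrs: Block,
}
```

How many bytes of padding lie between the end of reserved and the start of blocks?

1

Block: ammo at 0 (size 8, align 8) → ends 8; cooldown at 8 (size 8, align 8) → ends 16; score at 16 (size 8, align 8) → ends 24; hp at 24 (size 2, align 2) → ends 26; tail pad 6 to reach multiple of 8; total 32 bytes, alignment 8
signature at 0 (size 2, align 2) → ends 2
reserved at 2 (size 1, align 1) → ends 3
pad 1 to align 4 for blocks
blocks at 4 (size 8, align 4) → ends 12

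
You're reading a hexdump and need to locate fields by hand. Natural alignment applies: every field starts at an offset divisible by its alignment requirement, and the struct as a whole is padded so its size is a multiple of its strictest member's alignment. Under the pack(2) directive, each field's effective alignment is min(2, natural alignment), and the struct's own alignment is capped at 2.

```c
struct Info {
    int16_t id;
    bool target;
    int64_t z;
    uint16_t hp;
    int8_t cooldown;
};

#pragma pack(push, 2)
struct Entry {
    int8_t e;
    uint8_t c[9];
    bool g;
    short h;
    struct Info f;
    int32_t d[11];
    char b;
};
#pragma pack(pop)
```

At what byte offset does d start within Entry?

38

Info: id at 0 (size 2, align 2) → ends 2; target at 2 (size 1, align 1) → ends 3; pad 5 to align 8 for z; z at 8 (size 8, align 8) → ends 16; hp at 16 (size 2, align 2) → ends 18; cooldown at 18 (size 1, align 1) → ends 19; tail pad 5 to reach multiple of 8; total 24 bytes, alignment 8
e at 0 (size 1, align 1) → ends 1
c at 1 (size 9, align 1) → ends 10
g at 10 (size 1, align 1) → ends 11
pad 1 to align 2 for h
h at 12 (size 2, align 2) → ends 14
f at 14 (size 24, align 2) → ends 38
d at 38 (size 44, align 2) → ends 82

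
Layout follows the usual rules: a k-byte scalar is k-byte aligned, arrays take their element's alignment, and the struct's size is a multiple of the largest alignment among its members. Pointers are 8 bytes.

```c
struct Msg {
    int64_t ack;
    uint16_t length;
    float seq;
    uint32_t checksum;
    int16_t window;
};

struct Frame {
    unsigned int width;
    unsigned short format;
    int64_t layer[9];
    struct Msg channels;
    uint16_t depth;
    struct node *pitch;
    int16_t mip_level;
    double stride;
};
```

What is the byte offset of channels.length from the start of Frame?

Msg: ack at 0 (size 8, align 8) → ends 8; length at 8 (size 2, align 2) → ends 10; pad 2 to align 4 for seq; seq at 12 (size 4, align 4) → ends 16; checksum at 16 (size 4, align 4) → ends 20; window at 20 (size 2, align 2) → ends 22; tail pad 2 to reach multiple of 8; total 24 bytes, alignment 8
width at 0 (size 4, align 4) → ends 4
format at 4 (size 2, align 2) → ends 6
pad 2 to align 8 for layer
layer at 8 (size 72, align 8) → ends 80
channels at 80 (size 24, align 8) → ends 104
within Msg: length at 8
80 + 8 = 88

88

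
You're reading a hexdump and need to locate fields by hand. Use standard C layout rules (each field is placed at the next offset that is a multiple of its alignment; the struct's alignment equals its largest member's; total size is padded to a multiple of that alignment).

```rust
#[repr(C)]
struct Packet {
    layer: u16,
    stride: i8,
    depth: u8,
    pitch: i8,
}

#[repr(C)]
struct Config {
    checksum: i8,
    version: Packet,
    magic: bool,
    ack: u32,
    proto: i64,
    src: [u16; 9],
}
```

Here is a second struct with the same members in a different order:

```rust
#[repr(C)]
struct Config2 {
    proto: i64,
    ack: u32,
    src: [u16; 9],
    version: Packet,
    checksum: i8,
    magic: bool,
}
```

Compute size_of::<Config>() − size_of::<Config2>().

Packet: 0..2  layer  (2B, 2-aligned); 2..3  stride  (1B, 1-aligned); 3..4  depth  (1B, 1-aligned); 4..5  pitch  (1B, 1-aligned); 5..6  -- tail padding (1B); sizeof = 6, alignof = 2
0..1  checksum  (1B, 1-aligned)
1..2  -- padding (1B)
2..8  version  (6B, 2-aligned)
8..9  magic  (1B, 1-aligned)
9..12  -- padding (3B)
12..16  ack  (4B, 4-aligned)
16..24  proto  (8B, 8-aligned)
24..42  src  (18B, 2-aligned)
42..48  -- tail padding (6B)
sizeof = 48, alignof = 8
— Config2 —
0..8  proto  (8B, 8-aligned)
8..12  ack  (4B, 4-aligned)
12..30  src  (18B, 2-aligned)
30..36  version  (6B, 2-aligned)
36..37  checksum  (1B, 1-aligned)
37..38  magic  (1B, 1-aligned)
38..40  -- tail padding (2B)
sizeof = 40, alignof = 8
48 − 40 = 8

8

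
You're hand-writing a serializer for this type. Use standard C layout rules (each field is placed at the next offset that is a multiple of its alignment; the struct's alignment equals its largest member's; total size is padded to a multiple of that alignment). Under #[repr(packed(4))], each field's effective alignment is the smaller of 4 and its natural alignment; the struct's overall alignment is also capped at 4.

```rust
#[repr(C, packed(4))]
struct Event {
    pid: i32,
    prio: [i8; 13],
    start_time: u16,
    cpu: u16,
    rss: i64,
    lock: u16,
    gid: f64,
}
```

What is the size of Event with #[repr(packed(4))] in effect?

pid at 0 (size 4, align 4) → ends 4
prio at 4 (size 13, align 1) → ends 17
pad 1 to align 2 for start_time
start_time at 18 (size 2, align 2) → ends 20
cpu at 20 (size 2, align 2) → ends 22
pad 2 to align 4 for rss
rss at 24 (size 8, align 4) → ends 32
lock at 32 (size 2, align 2) → ends 34
pad 2 to align 4 for gid
gid at 36 (size 8, align 4) → ends 44
total 44 bytes, alignment 4

44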